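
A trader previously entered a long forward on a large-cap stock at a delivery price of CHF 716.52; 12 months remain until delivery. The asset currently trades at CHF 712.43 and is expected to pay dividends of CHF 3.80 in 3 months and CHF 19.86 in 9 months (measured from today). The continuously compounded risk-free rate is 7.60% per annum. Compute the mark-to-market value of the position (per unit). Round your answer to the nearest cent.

PV(remaining dividends) I = 3.80·e^(−0.0760·3/12) + 19.86·e^(−0.0760·9/12) = 22.4881
Current forward F = (S − I)·e^(rT) = (712.43 − 22.4881)·e^(0.0760·12/12) = 689.9419 × 1.078963 = 744.4218
Value (long) = (F − K)·e^(−rT) = (744.4218 − 716.52) × 0.926816 = 25.8598
Value = CHF 25.86

CHF 25.86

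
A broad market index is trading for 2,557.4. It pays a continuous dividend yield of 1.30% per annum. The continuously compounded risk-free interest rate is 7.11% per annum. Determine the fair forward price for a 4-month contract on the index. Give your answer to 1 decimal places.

2,607.4

F = S·e^((r − q)T) = 2557.4 · e^((0.0711 − 0.0130) × 4/12)
= 2557.4 · e^0.019367 = 2557.4 × 1.019556
F = 2,607.4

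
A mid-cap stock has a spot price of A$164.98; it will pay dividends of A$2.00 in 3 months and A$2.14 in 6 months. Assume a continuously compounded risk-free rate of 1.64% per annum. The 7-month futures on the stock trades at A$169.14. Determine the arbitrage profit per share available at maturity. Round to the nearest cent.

PV(dividends) I = 2.00·e^(−0.0164·3/12) + 2.14·e^(−0.0164·6/12) = 4.1143
Fair futures F* = (S − I)·e^(rT) = (164.98 − 4.1143)·e^0.009567 = 160.8657 × 1.009613 = 162.4121
Market A$169.14 > fair 162.4121: forward overpriced → cash-and-carry (borrow at r, buy the stock and collect the dividends, short the forward).
Profit at T = |F_mkt − F*| = |169.14 − 162.4121| = A$6.73 per share

A$6.73 per share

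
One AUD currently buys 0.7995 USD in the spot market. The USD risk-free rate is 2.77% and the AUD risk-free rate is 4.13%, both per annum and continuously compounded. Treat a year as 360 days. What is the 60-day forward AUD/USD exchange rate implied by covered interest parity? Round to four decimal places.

F = S·e^((r_USD − r_AUD)T) = 0.7995 · e^((0.0277 − 0.0413) × 60/360)
= 0.7995 · e^-0.002267 = 0.7995 × 0.997736
F = 0.7977 USD per AUD

0.7977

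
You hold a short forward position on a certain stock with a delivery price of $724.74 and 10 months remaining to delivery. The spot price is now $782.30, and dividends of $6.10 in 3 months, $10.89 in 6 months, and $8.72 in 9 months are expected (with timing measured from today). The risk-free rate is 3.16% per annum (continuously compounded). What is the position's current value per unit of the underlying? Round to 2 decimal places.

PV(remaining dividends) I = 6.10·e^(−0.0316·3/12) + 10.89·e^(−0.0316·6/12) + 8.72·e^(−0.0316·9/12) = 25.2871
Current forward F = (S − I)·e^(rT) = (782.30 − 25.2871)·e^(0.0316·10/12) = 757.0129 × 1.026683 = 777.2123
Value (long) = (F − K)·e^(−rT) = (777.2123 − 724.74) × 0.974010 = 51.1085
Short position value = −(long value) = -$51.11

-$51.11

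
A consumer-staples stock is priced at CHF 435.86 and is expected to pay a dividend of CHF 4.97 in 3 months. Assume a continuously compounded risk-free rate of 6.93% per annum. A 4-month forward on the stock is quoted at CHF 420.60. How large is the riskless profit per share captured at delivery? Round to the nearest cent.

CHF 20.45 per share

PV(dividends) I = 4.97·e^(−0.0693·3/12) = 4.8846
Fair forward F* = (S − I)·e^(rT) = (435.86 − 4.8846)·e^0.023100 = 430.9754 × 1.023369 = 441.0469
Market CHF 420.60 < fair 441.0469: forward underpriced → reverse cash-and-carry (short the stock, invest proceeds at r, pay the dividends, go long the forward).
Profit at T = |F_mkt − F*| = |420.60 − 441.0469| = CHF 20.45 per share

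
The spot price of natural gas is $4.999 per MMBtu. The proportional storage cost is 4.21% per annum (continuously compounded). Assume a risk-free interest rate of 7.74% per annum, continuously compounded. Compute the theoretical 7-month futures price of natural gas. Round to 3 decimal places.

Net carry = r + u − y = 0.0774 + 0.0421 − 0.0000 = 0.1195
F = S·e^((r+u−y)T) = 4.999 · e^(0.1195 × 7/12) = 4.999 · e^0.069708
= 4.999 × 1.072195 = $5.360 per MMBtu

$5.360 per MMBtu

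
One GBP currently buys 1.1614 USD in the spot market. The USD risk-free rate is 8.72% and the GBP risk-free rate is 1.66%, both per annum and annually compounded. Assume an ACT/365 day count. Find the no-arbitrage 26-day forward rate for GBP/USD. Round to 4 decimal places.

1.1670

By covered interest parity, F = S · (1+r_USD)^T / (1+r_GBP)^T
= 1.1614 × 1.005973 / 1.001173 = 1.1614 × 1.004794
F = 1.1670 USD per GBP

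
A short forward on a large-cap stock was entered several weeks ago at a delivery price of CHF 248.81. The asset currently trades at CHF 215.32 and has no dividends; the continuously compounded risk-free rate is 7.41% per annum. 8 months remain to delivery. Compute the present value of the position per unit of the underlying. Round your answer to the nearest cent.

CHF 21.50

Current fair forward for the remaining 8 months: F = S·e^(r·T), r = 0.0741
F = 215.32 · e^(0.0741 × 8/12) = 215.32 × 1.050641 = 226.2240
Value of long forward = (F − K)·e^(−rT) = (226.2240 − 248.81) · e^(−0.0741·8/12)
= -22.5860 × 0.951800 = -21.50
Short position value = −(long value) = CHF 21.50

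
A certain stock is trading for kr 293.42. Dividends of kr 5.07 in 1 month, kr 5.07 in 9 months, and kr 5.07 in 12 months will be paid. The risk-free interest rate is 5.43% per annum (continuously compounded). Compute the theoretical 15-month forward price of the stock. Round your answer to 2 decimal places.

PV(dividends) I = 5.07·e^(−0.0543·1/12) + 5.07·e^(−0.0543·9/12) + 5.07·e^(−0.0543·12/12)
I = 5.0471 + 4.8677 + 4.8020 = 14.7168
F = (S − I)·e^(rT) = (293.42 − 14.7168) · e^(0.0543·15/12)
= 278.7032 · e^0.067875 = 278.7032 × 1.070232 = kr 298.28

kr 298.28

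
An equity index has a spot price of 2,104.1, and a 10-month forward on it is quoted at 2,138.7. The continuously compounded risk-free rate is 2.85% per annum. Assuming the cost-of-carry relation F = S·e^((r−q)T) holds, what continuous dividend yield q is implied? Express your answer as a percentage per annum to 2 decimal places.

From F = S·e^((r−q)T): (r − q) = ln(F/S)/T
ln(2138.7/2104.1) = ln(1.016444) = 0.016310
(r − q) = 0.016310 / (10/12) = 0.019572
q = r − ln(F/S)/T = 0.0285 − 0.019572 = 0.008928
q = 0.89%

0.89%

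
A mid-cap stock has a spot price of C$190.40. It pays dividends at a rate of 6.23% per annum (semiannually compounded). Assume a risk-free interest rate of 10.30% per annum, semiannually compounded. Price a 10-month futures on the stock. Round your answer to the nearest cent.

C$196.70

F = S · (1+r/2)^(2T) / (1+q/2)^(2T)
= 190.40 × 1.087299 / 1.052454 = 190.40 × 1.033108
F = C$196.70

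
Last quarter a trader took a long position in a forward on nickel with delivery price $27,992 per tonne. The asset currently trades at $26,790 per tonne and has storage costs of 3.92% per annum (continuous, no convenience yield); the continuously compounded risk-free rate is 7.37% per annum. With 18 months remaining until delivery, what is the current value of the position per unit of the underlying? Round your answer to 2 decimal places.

Current fair forward for the remaining 18 months: F = S·e^((r + u)·T), (r + u) = 0.0737 + 0.0392 = 0.1129
F = 26790 · e^(0.1129 × 18/12) = 26790 × 1.18453465 = 31733.6833
Value of long forward = (F − K)·e^(−rT) = (31733.6833 − 27992) · e^(−0.0737·18/12)
= 3741.6833 × 0.89534156 = 3350.08

$3350.08 per tonne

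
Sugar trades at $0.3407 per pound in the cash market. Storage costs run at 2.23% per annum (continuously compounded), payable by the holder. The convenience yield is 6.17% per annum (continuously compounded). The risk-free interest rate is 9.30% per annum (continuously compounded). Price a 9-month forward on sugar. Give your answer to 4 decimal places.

Net carry = r + u − y = 0.0930 + 0.0223 − 0.0617 = 0.0536
F = S·e^((r+u−y)T) = 0.3407 · e^(0.0536 × 9/12) = 0.3407 · e^0.040200
= 0.3407 × 1.041019 = $0.3547 per pound

$0.3547 per pound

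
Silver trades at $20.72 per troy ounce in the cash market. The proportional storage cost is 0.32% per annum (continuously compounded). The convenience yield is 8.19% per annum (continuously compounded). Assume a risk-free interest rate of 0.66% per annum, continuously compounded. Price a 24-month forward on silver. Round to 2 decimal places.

Net carry = r + u − y = 0.0066 + 0.0032 − 0.0819 = -0.0721
F = S·e^((r+u−y)T) = 20.72 · e^(-0.0721 × 24/12) = 20.72 · e^-0.144200
= 20.72 × 0.865715 = $17.94 per troy ounce

$17.94 per troy ounce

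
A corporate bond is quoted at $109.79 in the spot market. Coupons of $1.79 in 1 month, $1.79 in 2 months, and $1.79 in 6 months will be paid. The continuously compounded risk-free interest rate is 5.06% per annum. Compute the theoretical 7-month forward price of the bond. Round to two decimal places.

PV(coupons) I = 1.79·e^(−0.0506·1/12) + 1.79·e^(−0.0506·2/12) + 1.79·e^(−0.0506·6/12)
I = 1.7825 + 1.7750 + 1.7453 = 5.3028
F = (S − I)·e^(rT) = (109.79 − 5.3028) · e^(0.0506·7/12)
= 104.4872 · e^0.029517 = 104.4872 × 1.029957 = $107.62

$107.62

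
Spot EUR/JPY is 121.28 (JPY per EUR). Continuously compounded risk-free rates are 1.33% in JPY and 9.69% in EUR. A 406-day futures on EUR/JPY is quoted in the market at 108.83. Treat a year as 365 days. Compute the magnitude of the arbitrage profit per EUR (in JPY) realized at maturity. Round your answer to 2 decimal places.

1.68 per EUR (in JPY)

Fair futures: F* = S·e^(carry·T), with carry = (r_JPY − r_EUR) = 0.0133 − 0.0969 = -0.0836
F* = 121.28 · e^(-0.0836 × 406/365) = 121.28 · e^-0.092991 = 121.28 × 0.911202 = 110.5106
Market 108.83 < fair 110.5106: forward underpriced → reverse cash-and-carry (short spot, go long the forward).
At maturity, profit = |F_mkt − F*| = |108.83 − 110.5106| = 1.68 per EUR (in JPY)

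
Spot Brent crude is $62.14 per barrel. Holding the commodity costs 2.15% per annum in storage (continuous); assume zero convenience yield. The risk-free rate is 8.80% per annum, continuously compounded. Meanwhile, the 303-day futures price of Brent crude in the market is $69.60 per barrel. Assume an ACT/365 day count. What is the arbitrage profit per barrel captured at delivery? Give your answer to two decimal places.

$1.55 per barrel

Fair futures: F* = S·e^(carry·T), with carry = (r + u) = 0.0880 + 0.0215 = 0.1095
F* = 62.14 · e^(0.1095 × 303/365) = 62.14 · e^0.090900 = 62.14 × 1.095159 = $68.0532
Market $69.60 > fair $68.0532: forward overpriced → cash-and-carry (buy spot, short the forward).
At maturity, profit = |F_mkt − F*| = |69.60 − 68.0532| = $1.55 per barrel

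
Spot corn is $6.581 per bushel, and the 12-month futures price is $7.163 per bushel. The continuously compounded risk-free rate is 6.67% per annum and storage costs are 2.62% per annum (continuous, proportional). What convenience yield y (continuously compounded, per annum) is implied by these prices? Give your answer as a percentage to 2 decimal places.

F = S·e^((r+u−y)T) ⇒ (r+u−y) = ln(F/S)/T
ln(7.163/6.581) = 0.084742; /T ⇒ 0.084742
y = r + u − ln(F/S)/T = 0.0667 + 0.0262 − 0.084742 = 0.008158
y = 0.82%

0.82%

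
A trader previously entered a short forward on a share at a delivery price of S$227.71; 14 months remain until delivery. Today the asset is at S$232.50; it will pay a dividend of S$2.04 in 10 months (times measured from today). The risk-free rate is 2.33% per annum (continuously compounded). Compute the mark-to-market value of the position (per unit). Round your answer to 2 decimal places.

PV(remaining dividends) I = 2.04·e^(−0.0233·10/12) = 2.0008
Current forward F = (S − I)·e^(rT) = (232.50 − 2.0008)·e^(0.0233·14/12) = 230.4992 × 1.027556 = 236.8508
Value (long) = (F − K)·e^(−rT) = (236.8508 − 227.71) × 0.973183 = 8.8957
Short position value = −(long value) = -S$8.90

-S$8.90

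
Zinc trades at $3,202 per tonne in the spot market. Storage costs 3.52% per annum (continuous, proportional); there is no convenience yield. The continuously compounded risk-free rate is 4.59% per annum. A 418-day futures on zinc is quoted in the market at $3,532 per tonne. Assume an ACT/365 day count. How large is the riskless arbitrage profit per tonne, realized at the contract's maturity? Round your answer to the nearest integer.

Fair futures: F* = S·e^(carry·T), with carry = (r + u) = 0.0459 + 0.0352 = 0.0811
F* = 3202 · e^(0.0811 × 418/365) = 3202 · e^0.092876 = 3202 × 1.097326 = $3513.6379
Market $3532 > fair $3513.6379: forward overpriced → cash-and-carry (buy spot, short the forward).
At maturity, profit = |F_mkt − F*| = |3532 − 3513.6379| = $18 per tonne

$18 per tonne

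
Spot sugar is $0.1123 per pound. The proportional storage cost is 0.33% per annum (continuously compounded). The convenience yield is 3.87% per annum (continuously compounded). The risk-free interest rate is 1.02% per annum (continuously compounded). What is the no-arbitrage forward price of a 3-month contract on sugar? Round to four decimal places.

$0.1116 per pound

Net carry = r + u − y = 0.0102 + 0.0033 − 0.0387 = -0.0252
F = S·e^((r+u−y)T) = 0.1123 · e^(-0.0252 × 3/12) = 0.1123 · e^-0.006300
= 0.1123 × 0.993720 = $0.1116 per pound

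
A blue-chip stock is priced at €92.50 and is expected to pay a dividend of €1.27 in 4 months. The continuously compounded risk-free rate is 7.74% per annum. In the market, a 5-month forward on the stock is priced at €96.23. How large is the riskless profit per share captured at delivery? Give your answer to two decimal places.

€1.98 per share

PV(dividends) I = 1.27·e^(−0.0774·4/12) = 1.2377
Fair forward F* = (S − I)·e^(rT) = (92.50 − 1.2377)·e^0.032250 = 91.2623 × 1.032776 = 94.2535
Market €96.23 > fair 94.2535: forward overpriced → cash-and-carry (borrow at r, buy the stock and collect the dividends, short the forward).
Profit at T = |F_mkt − F*| = |96.23 − 94.2535| = €1.98 per share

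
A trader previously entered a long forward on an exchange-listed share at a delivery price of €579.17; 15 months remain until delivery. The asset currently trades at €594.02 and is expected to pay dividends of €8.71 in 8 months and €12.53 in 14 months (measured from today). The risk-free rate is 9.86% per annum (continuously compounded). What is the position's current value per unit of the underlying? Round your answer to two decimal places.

PV(remaining dividends) I = 8.71·e^(−0.0986·8/12) + 12.53·e^(−0.0986·14/12) = 19.3243
Current forward F = (S − I)·e^(rT) = (594.02 − 19.3243)·e^(0.0986·15/12) = 574.6957 × 1.131167 = 650.0768
Value (long) = (F − K)·e^(−rT) = (650.0768 − 579.17) × 0.884043 = 62.6847
Value = €62.68

€62.68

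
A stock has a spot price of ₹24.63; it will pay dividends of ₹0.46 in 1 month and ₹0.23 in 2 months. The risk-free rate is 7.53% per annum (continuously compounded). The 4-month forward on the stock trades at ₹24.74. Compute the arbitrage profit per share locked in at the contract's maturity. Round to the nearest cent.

PV(dividends) I = 0.46·e^(−0.0753·1/12) + 0.23·e^(−0.0753·2/12) = 0.6843
Fair forward F* = (S − I)·e^(rT) = (24.63 − 0.6843)·e^0.025100 = 23.9457 × 1.025418 = 24.5544
Market ₹24.74 > fair 24.5544: forward overpriced → cash-and-carry (borrow at r, buy the stock and collect the dividends, short the forward).
Profit at T = |F_mkt − F*| = |24.74 − 24.5544| = ₹0.19 per share

₹0.19 per share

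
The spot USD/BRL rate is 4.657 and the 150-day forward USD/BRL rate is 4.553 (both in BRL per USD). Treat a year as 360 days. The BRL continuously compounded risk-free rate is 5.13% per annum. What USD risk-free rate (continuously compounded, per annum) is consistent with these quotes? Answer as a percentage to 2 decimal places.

F = S·e^((r_BRL − r_USD)T) ⇒ r_USD = r_BRL − ln(F/S)/T
ln(4.553/4.657) = -0.022585; /(150/360) = -0.054204
r_USD = 0.0513 + 0.054204 = 0.105504
r_USD = 10.55%

10.55%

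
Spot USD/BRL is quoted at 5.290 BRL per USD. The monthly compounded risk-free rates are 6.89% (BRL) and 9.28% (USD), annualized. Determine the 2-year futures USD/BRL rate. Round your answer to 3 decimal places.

By covered interest parity, F = S · (1+r_BRL/12)^(12T) / (1+r_USD/12)^(12T)
= 5.290 × 1.147294 / 1.203081 = 5.290 × 0.953630
F = 5.045 BRL per USD

5.045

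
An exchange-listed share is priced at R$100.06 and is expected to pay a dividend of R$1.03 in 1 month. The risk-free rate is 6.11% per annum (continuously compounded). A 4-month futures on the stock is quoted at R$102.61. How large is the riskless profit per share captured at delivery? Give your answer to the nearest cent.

PV(dividends) I = 1.03·e^(−0.0611·1/12) = 1.0248
Fair futures F* = (S − I)·e^(rT) = (100.06 − 1.0248)·e^0.020367 = 99.0352 × 1.020576 = 101.0729
Market R$102.61 > fair 101.0729: forward overpriced → cash-and-carry (borrow at r, buy the stock and collect the dividends, short the forward).
Profit at T = |F_mkt − F*| = |102.61 − 101.0729| = R$1.54 per share

R$1.54 per share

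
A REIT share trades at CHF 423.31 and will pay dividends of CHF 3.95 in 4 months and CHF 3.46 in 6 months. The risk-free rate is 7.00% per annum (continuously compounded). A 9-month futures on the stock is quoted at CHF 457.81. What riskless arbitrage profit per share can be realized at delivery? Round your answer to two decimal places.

CHF 19.27 per share

PV(dividends) I = 3.95·e^(−0.0700·4/12) + 3.46·e^(−0.0700·6/12) = 7.1999
Fair futures F* = (S − I)·e^(rT) = (423.31 − 7.1999)·e^0.052500 = 416.1101 × 1.053903 = 438.5397
Market CHF 457.81 > fair 438.5397: forward overpriced → cash-and-carry (borrow at r, buy the stock and collect the dividends, short the forward).
Profit at T = |F_mkt − F*| = |457.81 − 438.5397| = CHF 19.27 per share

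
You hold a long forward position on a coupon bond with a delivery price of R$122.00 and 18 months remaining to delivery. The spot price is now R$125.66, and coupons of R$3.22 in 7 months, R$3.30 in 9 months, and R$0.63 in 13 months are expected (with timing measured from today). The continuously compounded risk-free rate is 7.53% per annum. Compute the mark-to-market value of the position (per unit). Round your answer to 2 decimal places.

R$9.91

PV(remaining coupons) I = 3.22·e^(−0.0753·7/12) + 3.30·e^(−0.0753·9/12) + 0.63·e^(−0.0753·13/12) = 6.7811
Current forward F = (S − I)·e^(rT) = (125.66 − 6.7811)·e^(0.0753·18/12) = 118.8789 × 1.119576 = 133.0940
Value (long) = (F − K)·e^(−rT) = (133.0940 − 122.00) × 0.893195 = 9.9091
Value = R$9.91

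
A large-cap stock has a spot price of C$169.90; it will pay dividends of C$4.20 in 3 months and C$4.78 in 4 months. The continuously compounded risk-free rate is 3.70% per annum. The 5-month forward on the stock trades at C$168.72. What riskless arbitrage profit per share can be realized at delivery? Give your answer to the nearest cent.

C$5.20 per share

PV(dividends) I = 4.20·e^(−0.0370·3/12) + 4.78·e^(−0.0370·4/12) = 8.8827
Fair forward F* = (S − I)·e^(rT) = (169.90 − 8.8827)·e^0.015417 = 161.0173 × 1.015536 = 163.5189
Market C$168.72 > fair 163.5189: forward overpriced → cash-and-carry (borrow at r, buy the stock and collect the dividends, short the forward).
Profit at T = |F_mkt − F*| = |168.72 − 163.5189| = C$5.20 per share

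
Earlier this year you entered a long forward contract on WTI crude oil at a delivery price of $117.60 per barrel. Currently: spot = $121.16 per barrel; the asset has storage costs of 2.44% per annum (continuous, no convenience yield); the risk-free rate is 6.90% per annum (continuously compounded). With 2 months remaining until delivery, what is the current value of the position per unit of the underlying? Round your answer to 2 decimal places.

$5.40 per barrel

Current fair forward for the remaining 2 months: F = S·e^((r + u)·T), (r + u) = 0.0690 + 0.0244 = 0.0934
F = 121.16 · e^(0.0934 × 2/12) = 121.16 × 1.015688 = 123.0608
Value of long forward = (F − K)·e^(−rT) = (123.0608 − 117.60) · e^(−0.0690·2/12)
= 5.4608 × 0.988566 = 5.40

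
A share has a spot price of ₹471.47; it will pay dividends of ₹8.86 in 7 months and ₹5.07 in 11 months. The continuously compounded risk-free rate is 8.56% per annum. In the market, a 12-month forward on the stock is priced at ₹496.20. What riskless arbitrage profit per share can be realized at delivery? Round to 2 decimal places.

₹3.12 per share

PV(dividends) I = 8.86·e^(−0.0856·7/12) + 5.07·e^(−0.0856·11/12) = 13.1158
Fair forward F* = (S − I)·e^(rT) = (471.47 − 13.1158)·e^0.085600 = 458.3542 × 1.089370 = 499.3173
Market ₹496.20 < fair 499.3173: forward underpriced → reverse cash-and-carry (short the stock, invest proceeds at r, pay the dividends, go long the forward).
Profit at T = |F_mkt − F*| = |496.20 − 499.3173| = ₹3.12 per share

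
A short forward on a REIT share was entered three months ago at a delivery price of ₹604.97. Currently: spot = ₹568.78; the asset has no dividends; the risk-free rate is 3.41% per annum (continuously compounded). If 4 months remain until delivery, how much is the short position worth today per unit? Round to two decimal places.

Current fair forward for the remaining 4 months: F = S·e^(r·T), r = 0.0341
F = 568.78 · e^(0.0341 × 4/12) = 568.78 × 1.011432 = 575.2823
Value of long forward = (F − K)·e^(−rT) = (575.2823 − 604.97) · e^(−0.0341·4/12)
= -29.6877 × 0.988698 = -29.35
Short position value = −(long value) = ₹29.35

₹29.35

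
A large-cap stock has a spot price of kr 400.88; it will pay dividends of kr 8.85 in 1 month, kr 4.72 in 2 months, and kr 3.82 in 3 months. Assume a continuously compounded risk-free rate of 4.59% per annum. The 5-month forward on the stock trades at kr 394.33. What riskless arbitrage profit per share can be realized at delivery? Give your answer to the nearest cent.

kr 3.32 per share

PV(dividends) I = 8.85·e^(−0.0459·1/12) + 4.72·e^(−0.0459·2/12) + 3.82·e^(−0.0459·3/12) = 17.2767
Fair forward F* = (S − I)·e^(rT) = (400.88 − 17.2767)·e^0.019125 = 383.6033 × 1.019309 = 391.0103
Market kr 394.33 > fair 391.0103: forward overpriced → cash-and-carry (borrow at r, buy the stock and collect the dividends, short the forward).
Profit at T = |F_mkt − F*| = |394.33 − 391.0103| = kr 3.32 per share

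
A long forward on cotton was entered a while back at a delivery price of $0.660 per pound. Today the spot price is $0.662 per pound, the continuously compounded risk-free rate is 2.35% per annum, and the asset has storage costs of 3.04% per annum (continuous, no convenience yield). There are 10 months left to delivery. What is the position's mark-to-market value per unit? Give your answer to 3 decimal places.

$0.032 per pound

Current fair forward for the remaining 10 months: F = S·e^((r + u)·T), (r + u) = 0.0235 + 0.0304 = 0.0539
F = 0.662 · e^(0.0539 × 10/12) = 0.662 × 1.045941 = 0.6924
Value of long forward = (F − K)·e^(−rT) = (0.6924 − 0.660) · e^(−0.0235·10/12)
= 0.0324 × 0.980607 = 0.032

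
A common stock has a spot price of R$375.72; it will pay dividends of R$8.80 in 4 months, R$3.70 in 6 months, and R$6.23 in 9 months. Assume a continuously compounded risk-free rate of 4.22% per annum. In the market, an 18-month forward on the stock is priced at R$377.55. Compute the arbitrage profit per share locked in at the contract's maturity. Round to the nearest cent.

R$3.19 per share

PV(dividends) I = 8.80·e^(−0.0422·4/12) + 3.70·e^(−0.0422·6/12) + 6.23·e^(−0.0422·9/12) = 18.3357
Fair forward F* = (S − I)·e^(rT) = (375.72 − 18.3357)·e^0.063300 = 357.3843 × 1.065346 = 380.7379
Market R$377.55 < fair 380.7379: forward underpriced → reverse cash-and-carry (short the stock, invest proceeds at r, pay the dividends, go long the forward).
Profit at T = |F_mkt − F*| = |377.55 − 380.7379| = R$3.19 per share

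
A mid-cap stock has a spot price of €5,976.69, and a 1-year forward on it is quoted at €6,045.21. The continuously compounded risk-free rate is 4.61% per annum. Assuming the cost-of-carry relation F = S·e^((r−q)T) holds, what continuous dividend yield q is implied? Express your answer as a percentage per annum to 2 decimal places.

3.47%

From F = S·e^((r−q)T): (r − q) = ln(F/S)/T
ln(6045.21/5976.69) = ln(1.011465) = 0.011400
(r − q) = 0.011400 / (1) = 0.011400
q = r − ln(F/S)/T = 0.0461 − 0.011400 = 0.034700
q = 3.47%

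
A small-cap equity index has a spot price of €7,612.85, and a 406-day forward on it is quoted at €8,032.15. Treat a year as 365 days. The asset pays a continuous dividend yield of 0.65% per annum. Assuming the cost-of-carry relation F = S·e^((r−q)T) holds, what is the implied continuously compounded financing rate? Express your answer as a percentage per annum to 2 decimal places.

5.47%

From F = S·e^((r−q)T): (r − q) = ln(F/S)/T
ln(8032.15/7612.85) = ln(1.055078) = 0.053615
(r − q) = 0.053615 / (406/365) = 0.048201
r = ln(F/S)/T + q = 0.048201 + 0.0065 = 0.054701
r = 5.47%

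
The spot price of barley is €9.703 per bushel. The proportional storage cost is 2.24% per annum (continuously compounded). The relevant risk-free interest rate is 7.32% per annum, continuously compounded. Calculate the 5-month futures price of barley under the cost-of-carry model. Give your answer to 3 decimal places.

Net carry = r + u − y = 0.0732 + 0.0224 − 0.0000 = 0.0956
F = S·e^((r+u−y)T) = 9.703 · e^(0.0956 × 5/12) = 9.703 · e^0.039833
= 9.703 × 1.040637 = €10.097 per bushel

€10.097 per bushel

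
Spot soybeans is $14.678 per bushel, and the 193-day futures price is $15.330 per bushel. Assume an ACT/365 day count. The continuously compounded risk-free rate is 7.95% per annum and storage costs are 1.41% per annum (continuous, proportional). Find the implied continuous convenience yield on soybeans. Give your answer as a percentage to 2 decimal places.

F = S·e^((r+u−y)T) ⇒ (r+u−y) = ln(F/S)/T
ln(15.330/14.678) = 0.043462; /T ⇒ 0.082195
y = r + u − ln(F/S)/T = 0.0795 + 0.0141 − 0.082195 = 0.011405
y = 1.14%

1.14%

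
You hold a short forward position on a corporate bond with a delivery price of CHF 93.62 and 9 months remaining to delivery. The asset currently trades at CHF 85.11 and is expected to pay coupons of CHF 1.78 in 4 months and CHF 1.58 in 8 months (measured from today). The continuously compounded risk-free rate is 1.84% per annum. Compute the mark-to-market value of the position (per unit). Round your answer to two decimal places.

CHF 10.56

PV(remaining coupons) I = 1.78·e^(−0.0184·4/12) + 1.58·e^(−0.0184·8/12) = 3.3299
Current forward F = (S − I)·e^(rT) = (85.11 − 3.3299)·e^(0.0184·9/12) = 81.7801 × 1.013896 = 82.9165
Value (long) = (F − K)·e^(−rT) = (82.9165 − 93.62) × 0.986295 = -10.5568
Short position value = −(long value) = CHF 10.56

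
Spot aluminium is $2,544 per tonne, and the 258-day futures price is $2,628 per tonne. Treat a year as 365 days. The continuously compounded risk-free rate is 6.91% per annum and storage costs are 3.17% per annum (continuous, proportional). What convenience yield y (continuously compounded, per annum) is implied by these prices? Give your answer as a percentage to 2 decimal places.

F = S·e^((r+u−y)T) ⇒ (r+u−y) = ln(F/S)/T
ln(2628/2544) = 0.032485; /T ⇒ 0.045957
y = r + u − ln(F/S)/T = 0.0691 + 0.0317 − 0.045957 = 0.054843
y = 5.48%

5.48%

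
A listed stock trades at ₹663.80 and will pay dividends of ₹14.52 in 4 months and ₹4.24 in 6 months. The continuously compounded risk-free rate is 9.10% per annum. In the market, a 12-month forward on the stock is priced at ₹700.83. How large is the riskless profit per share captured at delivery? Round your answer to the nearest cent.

PV(dividends) I = 14.52·e^(−0.0910·4/12) + 4.24·e^(−0.0910·6/12) = 18.1376
Fair forward F* = (S − I)·e^(rT) = (663.80 − 18.1376)·e^0.091000 = 645.6624 × 1.095269 = 707.1740
Market ₹700.83 < fair 707.1740: forward underpriced → reverse cash-and-carry (short the stock, invest proceeds at r, pay the dividends, go long the forward).
Profit at T = |F_mkt − F*| = |700.83 − 707.1740| = ₹6.34 per share

₹6.34 per share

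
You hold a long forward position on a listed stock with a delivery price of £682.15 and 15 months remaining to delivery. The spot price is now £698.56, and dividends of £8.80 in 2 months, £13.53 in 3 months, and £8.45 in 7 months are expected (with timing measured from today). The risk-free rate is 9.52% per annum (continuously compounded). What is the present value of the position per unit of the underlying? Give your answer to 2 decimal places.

£63.08

PV(remaining dividends) I = 8.80·e^(−0.0952·2/12) + 13.53·e^(−0.0952·3/12) + 8.45·e^(−0.0952·7/12) = 29.8668
Current forward F = (S − I)·e^(rT) = (698.56 − 29.8668)·e^(0.0952·15/12) = 668.6932 × 1.126370 = 753.1960
Value (long) = (F − K)·e^(−rT) = (753.1960 − 682.15) × 0.887808 = 63.0752
Value = £63.08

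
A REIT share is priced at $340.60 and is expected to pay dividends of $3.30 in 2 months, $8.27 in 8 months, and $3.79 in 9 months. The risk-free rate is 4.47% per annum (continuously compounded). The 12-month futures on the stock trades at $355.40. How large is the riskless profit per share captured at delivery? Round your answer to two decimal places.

$14.88 per share

PV(dividends) I = 3.30·e^(−0.0447·2/12) + 8.27·e^(−0.0447·8/12) + 3.79·e^(−0.0447·9/12) = 14.9677
Fair futures F* = (S − I)·e^(rT) = (340.60 − 14.9677)·e^0.044700 = 325.6323 × 1.045714 = 340.5183
Market $355.40 > fair 340.5183: forward overpriced → cash-and-carry (borrow at r, buy the stock and collect the dividends, short the forward).
Profit at T = |F_mkt − F*| = |355.40 − 340.5183| = $14.88 per share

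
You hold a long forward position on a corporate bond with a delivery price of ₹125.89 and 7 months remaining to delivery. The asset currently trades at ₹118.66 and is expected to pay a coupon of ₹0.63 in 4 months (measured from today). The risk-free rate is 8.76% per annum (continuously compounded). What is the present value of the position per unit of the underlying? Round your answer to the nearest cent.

-₹1.57

PV(remaining coupons) I = 0.63·e^(−0.0876·4/12) = 0.6119
Current forward F = (S − I)·e^(rT) = (118.66 − 0.6119)·e^(0.0876·7/12) = 118.0481 × 1.052428 = 124.2371
Value (long) = (F − K)·e^(−rT) = (124.2371 − 125.89) × 0.950184 = -1.5706
Value = -₹1.57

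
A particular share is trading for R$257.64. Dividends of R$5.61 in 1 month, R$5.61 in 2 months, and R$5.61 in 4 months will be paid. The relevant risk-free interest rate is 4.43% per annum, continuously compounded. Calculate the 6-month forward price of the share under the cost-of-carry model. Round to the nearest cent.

PV(dividends) I = 5.61·e^(−0.0443·1/12) + 5.61·e^(−0.0443·2/12) + 5.61·e^(−0.0443·4/12)
I = 5.5893 + 5.5687 + 5.5278 = 16.6858
F = (S − I)·e^(rT) = (257.64 − 16.6858) · e^(0.0443·6/12)
= 240.9542 · e^0.022150 = 240.9542 × 1.022397 = R$246.35

R$246.35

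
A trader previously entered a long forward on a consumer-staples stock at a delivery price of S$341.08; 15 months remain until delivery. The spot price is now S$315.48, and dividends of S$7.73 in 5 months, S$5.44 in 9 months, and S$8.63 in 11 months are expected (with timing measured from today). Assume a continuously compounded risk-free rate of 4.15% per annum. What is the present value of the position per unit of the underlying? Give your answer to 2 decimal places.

PV(remaining dividends) I = 7.73·e^(−0.0415·5/12) + 5.44·e^(−0.0415·9/12) + 8.63·e^(−0.0415·11/12) = 21.1786
Current forward F = (S − I)·e^(rT) = (315.48 − 21.1786)·e^(0.0415·15/12) = 294.3014 × 1.053244 = 309.9712
Value (long) = (F − K)·e^(−rT) = (309.9712 − 341.08) × 0.949448 = -29.5362
Value = -S$29.54

-S$29.54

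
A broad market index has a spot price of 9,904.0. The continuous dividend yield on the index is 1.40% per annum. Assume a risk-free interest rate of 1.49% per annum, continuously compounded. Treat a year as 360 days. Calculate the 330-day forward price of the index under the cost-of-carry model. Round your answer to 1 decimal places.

9,912.2

F = S·e^((r − q)T) = 9904.0 · e^((0.0149 − 0.0140) × 330/360)
= 9904.0 · e^0.000825 = 9904.0 × 1.000825
F = 9,912.2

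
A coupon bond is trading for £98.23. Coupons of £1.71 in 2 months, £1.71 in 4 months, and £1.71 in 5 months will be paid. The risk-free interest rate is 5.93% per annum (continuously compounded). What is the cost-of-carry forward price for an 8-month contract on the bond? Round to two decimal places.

PV(coupons) I = 1.71·e^(−0.0593·2/12) + 1.71·e^(−0.0593·4/12) + 1.71·e^(−0.0593·5/12)
I = 1.6932 + 1.6765 + 1.6683 = 5.0380
F = (S − I)·e^(rT) = (98.23 − 5.0380) · e^(0.0593·8/12)
= 93.1920 · e^0.039533 = 93.1920 × 1.040325 = £96.95

£96.95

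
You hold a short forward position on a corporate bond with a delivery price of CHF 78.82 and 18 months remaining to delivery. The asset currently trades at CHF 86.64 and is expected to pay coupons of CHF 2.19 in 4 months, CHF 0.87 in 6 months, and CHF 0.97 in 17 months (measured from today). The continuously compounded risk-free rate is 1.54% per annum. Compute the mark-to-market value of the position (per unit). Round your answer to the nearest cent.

-CHF 5.63

PV(remaining coupons) I = 2.19·e^(−0.0154·4/12) + 0.87·e^(−0.0154·6/12) + 0.97·e^(−0.0154·17/12) = 3.9912
Current forward F = (S − I)·e^(rT) = (86.64 − 3.9912)·e^(0.0154·18/12) = 82.6488 × 1.023369 = 84.5802
Value (long) = (F − K)·e^(−rT) = (84.5802 − 78.82) × 0.977165 = 5.6287
Short position value = −(long value) = -CHF 5.63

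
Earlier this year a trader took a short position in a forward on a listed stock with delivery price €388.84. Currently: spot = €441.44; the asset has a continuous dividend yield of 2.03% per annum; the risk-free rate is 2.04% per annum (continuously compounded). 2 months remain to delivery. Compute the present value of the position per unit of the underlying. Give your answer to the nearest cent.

-€52.43

Current fair forward for the remaining 2 months: F = S·e^((r − q)·T), (r − q) = 0.0204 − 0.0203 = 0.0001
F = 441.44 · e^(0.0001 × 2/12) = 441.44 × 1.000017 = 441.4475
Value of long forward = (F − K)·e^(−rT) = (441.4475 − 388.84) · e^(−0.0204·2/12)
= 52.6075 × 0.996606 = 52.43
Short position value = −(long value) = -€52.43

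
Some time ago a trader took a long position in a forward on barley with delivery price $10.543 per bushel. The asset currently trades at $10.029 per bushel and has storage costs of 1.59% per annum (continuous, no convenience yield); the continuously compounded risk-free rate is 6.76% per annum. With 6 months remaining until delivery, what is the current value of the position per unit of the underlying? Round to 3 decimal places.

Current fair forward for the remaining 6 months: F = S·e^((r + u)·T), (r + u) = 0.0676 + 0.0159 = 0.0835
F = 10.029 · e^(0.0835 × 6/12) = 10.029 × 1.042634 = 10.4566
Value of long forward = (F − K)·e^(−rT) = (10.4566 − 10.543) · e^(−0.0676·6/12)
= -0.0864 × 0.966765 = -0.084

-$0.084 per bushel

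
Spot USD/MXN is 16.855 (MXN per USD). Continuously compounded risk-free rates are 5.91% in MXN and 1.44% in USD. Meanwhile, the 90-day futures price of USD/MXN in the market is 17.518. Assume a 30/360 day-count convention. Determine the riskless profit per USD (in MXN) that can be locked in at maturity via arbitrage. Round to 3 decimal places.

Fair futures: F* = S·e^(carry·T), with carry = (r_MXN − r_USD) = 0.0591 − 0.0144 = 0.0447
F* = 16.855 · e^(0.0447 × 90/360) = 16.855 · e^0.011175 = 16.855 × 1.011238 = 17.0444
Market 17.518 > fair 17.0444: forward overpriced → cash-and-carry (buy spot, short the forward).
At maturity, profit = |F_mkt − F*| = |17.518 − 17.0444| = 0.474 per USD (in MXN)

0.474 per USD (in MXN)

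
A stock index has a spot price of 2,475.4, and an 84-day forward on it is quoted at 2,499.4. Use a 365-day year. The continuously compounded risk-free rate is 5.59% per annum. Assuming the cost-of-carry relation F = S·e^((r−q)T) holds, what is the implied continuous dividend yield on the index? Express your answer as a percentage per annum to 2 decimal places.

1.40%

From F = S·e^((r−q)T): (r − q) = ln(F/S)/T
ln(2499.4/2475.4) = ln(1.009695) = 0.009648
(r − q) = 0.009648 / (84/365) = 0.041923
q = r − ln(F/S)/T = 0.0559 − 0.041923 = 0.013977
q = 1.40%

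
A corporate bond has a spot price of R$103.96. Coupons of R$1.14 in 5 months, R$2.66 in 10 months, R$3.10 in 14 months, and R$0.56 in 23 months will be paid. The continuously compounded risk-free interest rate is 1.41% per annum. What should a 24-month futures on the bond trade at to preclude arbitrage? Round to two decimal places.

R$99.37

PV(coupons) I = 1.14·e^(−0.0141·5/12) + 2.66·e^(−0.0141·10/12) + 3.10·e^(−0.0141·14/12) + 0.56·e^(−0.0141·23/12)
I = 1.1333 + 2.6289 + 3.0494 + 0.5451 = 7.3567
F = (S − I)·e^(rT) = (103.96 − 7.3567) · e^(0.0141·24/12)
= 96.6033 · e^0.028200 = 96.6033 × 1.028601 = R$99.37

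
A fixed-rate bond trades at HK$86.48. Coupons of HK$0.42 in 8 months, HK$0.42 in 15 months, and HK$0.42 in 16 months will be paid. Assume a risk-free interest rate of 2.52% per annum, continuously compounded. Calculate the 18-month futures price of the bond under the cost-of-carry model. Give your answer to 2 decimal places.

PV(coupons) I = 0.42·e^(−0.0252·8/12) + 0.42·e^(−0.0252·15/12) + 0.42·e^(−0.0252·16/12)
I = 0.4130 + 0.4070 + 0.4061 = 1.2261
F = (S − I)·e^(rT) = (86.48 − 1.2261) · e^(0.0252·18/12)
= 85.2539 · e^0.037800 = 85.2539 × 1.038524 = HK$88.54

HK$88.54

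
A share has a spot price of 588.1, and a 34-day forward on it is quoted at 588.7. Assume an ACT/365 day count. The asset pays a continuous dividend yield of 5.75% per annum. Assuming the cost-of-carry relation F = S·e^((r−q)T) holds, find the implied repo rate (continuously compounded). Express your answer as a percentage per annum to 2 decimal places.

From F = S·e^((r−q)T): (r − q) = ln(F/S)/T
ln(588.7/588.1) = ln(1.001020) = 0.001019
(r − q) = 0.001019 / (34/365) = 0.010939
r = ln(F/S)/T + q = 0.010939 + 0.0575 = 0.068439
r = 6.84%

6.84%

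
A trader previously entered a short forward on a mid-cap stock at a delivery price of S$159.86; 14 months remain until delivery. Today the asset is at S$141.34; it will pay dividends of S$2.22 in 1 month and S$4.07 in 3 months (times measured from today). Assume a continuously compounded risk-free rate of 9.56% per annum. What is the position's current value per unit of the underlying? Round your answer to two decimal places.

PV(remaining dividends) I = 2.22·e^(−0.0956·1/12) + 4.07·e^(−0.0956·3/12) = 6.1763
Current forward F = (S − I)·e^(rT) = (141.34 − 6.1763)·e^(0.0956·14/12) = 135.1637 × 1.117991 = 151.1118
Value (long) = (F − K)·e^(−rT) = (151.1118 − 159.86) × 0.894462 = -7.8249
Short position value = −(long value) = S$7.82

S$7.82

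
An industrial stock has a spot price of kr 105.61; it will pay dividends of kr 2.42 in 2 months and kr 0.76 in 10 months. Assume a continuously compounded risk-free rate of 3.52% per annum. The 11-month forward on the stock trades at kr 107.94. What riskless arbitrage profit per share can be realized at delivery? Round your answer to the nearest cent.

PV(dividends) I = 2.42·e^(−0.0352·2/12) + 0.76·e^(−0.0352·10/12) = 3.1439
Fair forward F* = (S − I)·e^(rT) = (105.61 − 3.1439)·e^0.032267 = 102.4661 × 1.032793 = 105.8263
Market kr 107.94 > fair 105.8263: forward overpriced → cash-and-carry (borrow at r, buy the stock and collect the dividends, short the forward).
Profit at T = |F_mkt − F*| = |107.94 − 105.8263| = kr 2.11 per share

kr 2.11 per share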